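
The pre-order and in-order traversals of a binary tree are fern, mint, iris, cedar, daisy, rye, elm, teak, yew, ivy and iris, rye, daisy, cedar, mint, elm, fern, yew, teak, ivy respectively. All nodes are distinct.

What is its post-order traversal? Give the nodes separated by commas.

The first element of pre-order is the root; it splits in-order into left and right subtrees.
Root fern: left subtree has 6 nodes {iris, rye, daisy, cedar, mint, elm}, right has 3 {yew, teak, ivy}.
  Root mint: left subtree has 4 nodes {iris, rye, daisy, cedar}, right has 1 {elm}.
    Root iris: left subtree has 0 nodes { }, right has 3 {rye, daisy, cedar}.
      Root cedar: left subtree has 2 nodes {rye, daisy}, right has 0 { }.
        Root daisy: left subtree has 1 node {rye}, right has 0 { }.
  Root teak: left subtree has 1 node {yew}, right has 1 {ivy}.

rye, daisy, cedar, iris, elm, mint, yew, ivy, teak, fern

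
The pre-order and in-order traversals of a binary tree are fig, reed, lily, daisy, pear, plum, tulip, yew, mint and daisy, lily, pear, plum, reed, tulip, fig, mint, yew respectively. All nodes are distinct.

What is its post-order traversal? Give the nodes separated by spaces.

The first element of pre-order is the root; it splits in-order into left and right subtrees.
Root fig: left subtree has 6 nodes {daisy, lily, pear, plum, reed, tulip}, right has 2 {mint, yew}.
  Root reed: left subtree has 4 nodes {daisy, lily, pear, plum}, right has 1 {tulip}.
    Root lily: left subtree has 1 node {daisy}, right has 2 {pear, plum}.
      Root pear: left subtree has 0 nodes { }, right has 1 {plum}.
  Root yew: left subtree has 1 node {mint}, right has 0 { }.

daisy plum pear lily tulip reed mint yew fig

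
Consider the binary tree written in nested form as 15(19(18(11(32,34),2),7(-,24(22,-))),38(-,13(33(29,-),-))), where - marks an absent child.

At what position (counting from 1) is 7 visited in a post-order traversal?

8

Post-order visits the left subtree, then the right subtree, then the node.
At 15: go left to 19.
  At 19: go left to 18.
    At 18: go left to 11.
      At 11: go left to 32.
        32 is a leaf — visit 32.
      At 11: go right to 34.
        34 is a leaf — visit 34.
      Visit 11.
    At 18: go right to 2.
      2 is a leaf — visit 2.
    Visit 18.
  At 19: go right to 7.
    At 7: no left child.
    At 7: go right to 24.
      At 24: go left to 22.
        22 is a leaf — visit 22.
      At 24: no right child.
      Visit 24.
    Visit 7.
  Visit 19.
At 15: go right to 38.
  At 38: no left child.
  At 38: go right to 13.
    At 13: go left to 33.
      At 33: go left to 29.
        29 is a leaf — visit 29.
      At 33: no right child.
      Visit 33.
    At 13: no right child.
    Visit 13.
  Visit 38.
Visit 15.
Full post-order sequence: 32, 34, 11, 2, 18, 22, 24, 7, 19, 29, 33, 13, 38, 15.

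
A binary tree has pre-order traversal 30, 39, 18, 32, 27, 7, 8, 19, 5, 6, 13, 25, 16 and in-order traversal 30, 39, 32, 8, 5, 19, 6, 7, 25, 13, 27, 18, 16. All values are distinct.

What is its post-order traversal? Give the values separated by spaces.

The first element of pre-order is the root; it splits in-order into left and right subtrees.
Root 30: left subtree has 0 nodes { }, right has 12 {39, 32, 8, 5, 19, 6, 7, 25, 13, 27, 18, 16}.
  Root 39: left subtree has 0 nodes { }, right has 11 {32, 8, 5, 19, 6, 7, 25, 13, 27, 18, 16}.
    Root 18: left subtree has 9 nodes {32, 8, 5, 19, 6, 7, 25, 13, 27}, right has 1 {16}.
      Root 32: left subtree has 0 nodes { }, right has 8 {8, 5, 19, 6, 7, 25, 13, 27}.
        Root 27: left subtree has 7 nodes {8, 5, 19, 6, 7, 25, 13}, right has 0 { }.
          Root 7: left subtree has 4 nodes {8, 5, 19, 6}, right has 2 {25, 13}.
            Root 8: left subtree has 0 nodes { }, right has 3 {5, 19, 6}.
              Root 19: left subtree has 1 node {5}, right has 1 {6}.
            Root 13: left subtree has 1 node {25}, right has 0 { }.

5 6 19 8 25 13 7 27 32 16 18 39 30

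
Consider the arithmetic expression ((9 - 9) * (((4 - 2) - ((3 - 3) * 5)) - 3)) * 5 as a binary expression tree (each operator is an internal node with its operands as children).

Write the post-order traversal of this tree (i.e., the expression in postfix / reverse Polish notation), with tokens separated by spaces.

Post-order on an expression tree gives postfix notation: for each operator, emit left operand, right operand, then the operator.

9 9 - 4 2 - 3 3 - 5 * - 3 - * 5 *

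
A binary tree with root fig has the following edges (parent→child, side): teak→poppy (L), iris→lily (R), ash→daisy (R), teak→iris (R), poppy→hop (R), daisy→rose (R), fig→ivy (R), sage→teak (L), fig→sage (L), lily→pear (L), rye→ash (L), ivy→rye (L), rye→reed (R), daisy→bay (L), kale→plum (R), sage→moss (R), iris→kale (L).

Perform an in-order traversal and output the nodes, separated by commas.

poppy, hop, teak, kale, plum, iris, pear, lily, sage, moss, fig, ash, bay, daisy, rose, rye, reed, ivy

In-order visits the left subtree, then the node, then the right subtree.
At fig: go left to sage.
  At sage: go left to teak.
    At teak: go left to poppy.
      At poppy: no left child.
      Visit poppy.
      At poppy: go right to hop.
        hop is a leaf — visit hop.
    Visit teak.
    At teak: go right to iris.
      At iris: go left to kale.
        At kale: no left child.
        Visit kale.
        At kale: go right to plum.
          plum is a leaf — visit plum.
      Visit iris.
      At iris: go right to lily.
        At lily: go left to pear.
          pear is a leaf — visit pear.
        Visit lily.
        At lily: no right child.
  Visit sage.
  At sage: go right to moss.
    moss is a leaf — visit moss.
Visit fig.
At fig: go right to ivy.
  At ivy: go left to rye.
    At rye: go left to ash.
      At ash: no left child.
      Visit ash.
      At ash: go right to daisy.
        At daisy: go left to bay.
          bay is a leaf — visit bay.
        Visit daisy.
        At daisy: go right to rose.
          rose is a leaf — visit rose.
    Visit rye.
    At rye: go right to reed.
      reed is a leaf — visit reed.
  Visit ivy.
  At ivy: no right child.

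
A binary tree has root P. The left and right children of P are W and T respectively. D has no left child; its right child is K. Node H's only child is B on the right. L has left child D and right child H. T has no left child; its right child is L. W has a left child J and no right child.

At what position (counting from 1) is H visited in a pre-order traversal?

Pre-order visits the node, then its left subtree, then its right subtree.
Visit P.
At P: go left to W.
  Visit W.
  At W: go left to J.
    J is a leaf — visit J.
  At W: no right child.
At P: go right to T.
  Visit T.
  At T: no left child.
  At T: go right to L.
    Visit L.
    At L: go left to D.
      Visit D.
      At D: no left child.
      At D: go right to K.
        K is a leaf — visit K.
    At L: go right to H.
      Visit H.
      At H: no left child.
      At H: go right to B.
        B is a leaf — visit B.
Full pre-order sequence: P, W, J, T, L, D, K, H, B.

8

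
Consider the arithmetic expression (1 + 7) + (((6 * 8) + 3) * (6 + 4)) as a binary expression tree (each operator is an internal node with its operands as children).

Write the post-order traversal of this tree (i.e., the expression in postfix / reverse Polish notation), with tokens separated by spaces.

1 7 + 6 8 * 3 + 6 4 + * +

Post-order on an expression tree gives postfix notation: for each operator, emit left operand, right operand, then the operator.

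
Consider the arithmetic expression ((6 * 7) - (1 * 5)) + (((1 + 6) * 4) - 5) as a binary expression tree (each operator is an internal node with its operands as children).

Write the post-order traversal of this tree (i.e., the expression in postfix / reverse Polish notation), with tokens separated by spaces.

6 7 * 1 5 * - 1 6 + 4 * 5 - +

Post-order on an expression tree gives postfix notation: for each operator, emit left operand, right operand, then the operator.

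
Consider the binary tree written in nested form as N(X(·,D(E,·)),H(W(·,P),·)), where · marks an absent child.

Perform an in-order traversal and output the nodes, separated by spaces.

In-order visits the left subtree, then the node, then the right subtree.
At N: go left to X.
  At X: no left child.
  Visit X.
  At X: go right to D.
    At D: go left to E.
      E is a leaf — visit E.
    Visit D.
    At D: no right child.
Visit N.
At N: go right to H.
  At H: go left to W.
    At W: no left child.
    Visit W.
    At W: go right to P.
      P is a leaf — visit P.
  Visit H.
  At H: no right child.

X E D N W P H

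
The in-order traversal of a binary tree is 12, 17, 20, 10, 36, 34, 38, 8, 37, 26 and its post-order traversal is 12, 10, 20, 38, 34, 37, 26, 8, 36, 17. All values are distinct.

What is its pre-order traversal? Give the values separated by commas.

The last element of post-order is the root; it splits in-order into left and right subtrees.
Root 17: left subtree has 1 node {12}, right has 8 {20, 10, 36, 34, 38, 8, 37, 26}.
  Root 36: left subtree has 2 nodes {20, 10}, right has 5 {34, 38, 8, 37, 26}.
    Root 20: left subtree has 0 nodes { }, right has 1 {10}.
    Root 8: left subtree has 2 nodes {34, 38}, right has 2 {37, 26}.
      Root 34: left subtree has 0 nodes { }, right has 1 {38}.
      Root 26: left subtree has 1 node {37}, right has 0 { }.

17, 12, 36, 20, 10, 8, 34, 38, 26, 37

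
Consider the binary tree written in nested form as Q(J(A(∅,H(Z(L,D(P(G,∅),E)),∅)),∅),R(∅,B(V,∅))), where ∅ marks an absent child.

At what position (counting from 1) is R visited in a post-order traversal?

12

Post-order visits the left subtree, then the right subtree, then the node.
At Q: go left to J.
  At J: go left to A.
    At A: no left child.
    At A: go right to H.
      At H: go left to Z.
        At Z: go left to L.
          L is a leaf — visit L.
        At Z: go right to D.
          At D: go left to P.
            At P: go left to G.
              G is a leaf — visit G.
            At P: no right child.
            Visit P.
          At D: go right to E.
            E is a leaf — visit E.
          Visit D.
        Visit Z.
      At H: no right child.
      Visit H.
    Visit A.
  At J: no right child.
  Visit J.
At Q: go right to R.
  At R: no left child.
  At R: go right to B.
    At B: go left to V.
      V is a leaf — visit V.
    At B: no right child.
    Visit B.
  Visit R.
Visit Q.
Full post-order sequence: L, G, P, E, D, Z, H, A, J, V, B, R, Q.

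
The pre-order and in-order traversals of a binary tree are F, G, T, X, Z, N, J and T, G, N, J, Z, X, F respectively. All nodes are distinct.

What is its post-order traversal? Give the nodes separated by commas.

The first element of pre-order is the root; it splits in-order into left and right subtrees.
Root F: left subtree has 6 nodes {T, G, N, J, Z, X}, right has 0 { }.
  Root G: left subtree has 1 node {T}, right has 4 {N, J, Z, X}.
    Root X: left subtree has 3 nodes {N, J, Z}, right has 0 { }.
      Root Z: left subtree has 2 nodes {N, J}, right has 0 { }.
        Root N: left subtree has 0 nodes { }, right has 1 {J}.

T, J, N, Z, X, G, F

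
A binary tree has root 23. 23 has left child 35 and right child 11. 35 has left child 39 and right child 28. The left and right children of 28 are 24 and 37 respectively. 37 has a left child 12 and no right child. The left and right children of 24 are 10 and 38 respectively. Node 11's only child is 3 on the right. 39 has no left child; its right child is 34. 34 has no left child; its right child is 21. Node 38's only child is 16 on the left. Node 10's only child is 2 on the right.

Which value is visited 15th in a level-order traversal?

Level-order visits nodes level by level from the root, left to right within each level.
Level 0: 23
Level 1: 35, 11
Level 2: 39, 28, 3
Level 3: 34, 24, 37
Level 4: 21, 10, 38, 12
Level 5: 2, 16
Full level-order sequence: 23, 35, 11, 39, 28, 3, 34, 24, 37, 21, 10, 38, 12, 2, 16.

16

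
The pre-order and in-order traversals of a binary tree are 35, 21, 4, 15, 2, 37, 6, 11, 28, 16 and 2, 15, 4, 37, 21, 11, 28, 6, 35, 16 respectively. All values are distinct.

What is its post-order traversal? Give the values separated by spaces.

The first element of pre-order is the root; it splits in-order into left and right subtrees.
Root 35: left subtree has 8 nodes {2, 15, 4, 37, 21, 11, 28, 6}, right has 1 {16}.
  Root 21: left subtree has 4 nodes {2, 15, 4, 37}, right has 3 {11, 28, 6}.
    Root 4: left subtree has 2 nodes {2, 15}, right has 1 {37}.
      Root 15: left subtree has 1 node {2}, right has 0 { }.
    Root 6: left subtree has 2 nodes {11, 28}, right has 0 { }.
      Root 11: left subtree has 0 nodes { }, right has 1 {28}.

2 15 37 4 28 11 6 21 16 35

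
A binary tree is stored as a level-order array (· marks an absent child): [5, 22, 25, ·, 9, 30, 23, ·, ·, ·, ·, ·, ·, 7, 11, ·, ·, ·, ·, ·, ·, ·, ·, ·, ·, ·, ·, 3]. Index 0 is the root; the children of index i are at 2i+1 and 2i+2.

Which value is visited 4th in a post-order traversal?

3

Post-order visits the left subtree, then the right subtree, then the node.
At 5: go left to 22.
  At 22: no left child.
  At 22: go right to 9.
    9 is a leaf — visit 9.
  Visit 22.
At 5: go right to 25.
  At 25: go left to 30.
    30 is a leaf — visit 30.
  At 25: go right to 23.
    At 23: go left to 7.
      At 7: go left to 3.
        3 is a leaf — visit 3.
      At 7: no right child.
      Visit 7.
    At 23: go right to 11.
      11 is a leaf — visit 11.
    Visit 23.
  Visit 25.
Visit 5.
Full post-order sequence: 9, 22, 30, 3, 7, 11, 23, 25, 5.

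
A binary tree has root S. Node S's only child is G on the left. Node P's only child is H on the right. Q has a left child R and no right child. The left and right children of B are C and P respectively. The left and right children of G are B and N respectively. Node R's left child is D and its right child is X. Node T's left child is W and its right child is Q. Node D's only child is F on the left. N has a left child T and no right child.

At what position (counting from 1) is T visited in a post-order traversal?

11

Post-order visits the left subtree, then the right subtree, then the node.
At S: go left to G.
  At G: go left to B.
    At B: go left to C.
      C is a leaf — visit C.
    At B: go right to P.
      At P: no left child.
      At P: go right to H.
        H is a leaf — visit H.
      Visit P.
    Visit B.
  At G: go right to N.
    At N: go left to T.
      At T: go left to W.
        W is a leaf — visit W.
      At T: go right to Q.
        At Q: go left to R.
          At R: go left to D.
            At D: go left to F.
              F is a leaf — visit F.
            At D: no right child.
            Visit D.
          At R: go right to X.
            X is a leaf — visit X.
          Visit R.
        At Q: no right child.
        Visit Q.
      Visit T.
    At N: no right child.
    Visit N.
  Visit G.
At S: no right child.
Visit S.
Full post-order sequence: C, H, P, B, W, F, D, X, R, Q, T, N, G, S.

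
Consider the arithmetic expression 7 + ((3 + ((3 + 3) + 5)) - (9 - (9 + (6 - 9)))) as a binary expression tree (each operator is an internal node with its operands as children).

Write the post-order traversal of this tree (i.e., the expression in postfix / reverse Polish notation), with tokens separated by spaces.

7 3 3 3 + 5 + + 9 9 6 9 - + - - +

Post-order on an expression tree gives postfix notation: for each operator, emit left operand, right operand, then the operator.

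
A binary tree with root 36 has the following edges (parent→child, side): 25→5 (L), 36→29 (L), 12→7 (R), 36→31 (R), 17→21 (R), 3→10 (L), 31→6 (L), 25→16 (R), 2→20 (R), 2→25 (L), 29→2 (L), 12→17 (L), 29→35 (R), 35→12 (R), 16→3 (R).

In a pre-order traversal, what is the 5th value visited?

Pre-order visits the node, then its left subtree, then its right subtree.
Visit 36.
At 36: go left to 29.
  Visit 29.
  At 29: go left to 2.
    Visit 2.
    At 2: go left to 25.
      Visit 25.
      At 25: go left to 5.
        5 is a leaf — visit 5.
      At 25: go right to 16.
        Visit 16.
        At 16: no left child.
        At 16: go right to 3.
          Visit 3.
          At 3: go left to 10.
            10 is a leaf — visit 10.
          At 3: no right child.
    At 2: go right to 20.
      20 is a leaf — visit 20.
  At 29: go right to 35.
    Visit 35.
    At 35: no left child.
    At 35: go right to 12.
      Visit 12.
      At 12: go left to 17.
        Visit 17.
        At 17: no left child.
        At 17: go right to 21.
          21 is a leaf — visit 21.
      At 12: go right to 7.
        7 is a leaf — visit 7.
At 36: go right to 31.
  Visit 31.
  At 31: go left to 6.
    6 is a leaf — visit 6.
  At 31: no right child.
Full pre-order sequence: 36, 29, 2, 25, 5, 16, 3, 10, 20, 35, 12, 17, 21, 7, 31, 6.

5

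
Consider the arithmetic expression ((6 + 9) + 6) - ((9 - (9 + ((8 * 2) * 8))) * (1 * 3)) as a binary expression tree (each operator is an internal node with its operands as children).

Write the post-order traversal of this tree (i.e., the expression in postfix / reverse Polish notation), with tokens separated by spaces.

6 9 + 6 + 9 9 8 2 * 8 * + - 1 3 * * -

Post-order on an expression tree gives postfix notation: for each operator, emit left operand, right operand, then the operator.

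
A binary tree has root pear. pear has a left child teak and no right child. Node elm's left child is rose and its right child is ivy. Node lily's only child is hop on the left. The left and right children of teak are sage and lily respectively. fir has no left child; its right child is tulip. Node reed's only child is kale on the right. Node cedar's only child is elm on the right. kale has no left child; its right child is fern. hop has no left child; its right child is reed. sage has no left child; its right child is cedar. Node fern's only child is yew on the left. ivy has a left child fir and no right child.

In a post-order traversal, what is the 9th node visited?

Post-order visits the left subtree, then the right subtree, then the node.
At pear: go left to teak.
  At teak: go left to sage.
    At sage: no left child.
    At sage: go right to cedar.
      At cedar: no left child.
      At cedar: go right to elm.
        At elm: go left to rose.
          rose is a leaf — visit rose.
        At elm: go right to ivy.
          At ivy: go left to fir.
            At fir: no left child.
            At fir: go right to tulip.
              tulip is a leaf — visit tulip.
            Visit fir.
          At ivy: no right child.
          Visit ivy.
        Visit elm.
      Visit cedar.
    Visit sage.
  At teak: go right to lily.
    At lily: go left to hop.
      At hop: no left child.
      At hop: go right to reed.
        At reed: no left child.
        At reed: go right to kale.
          At kale: no left child.
          At kale: go right to fern.
            At fern: go left to yew.
              yew is a leaf — visit yew.
            At fern: no right child.
            Visit fern.
          Visit kale.
        Visit reed.
      Visit hop.
    At lily: no right child.
    Visit lily.
  Visit teak.
At pear: no right child.
Visit pear.
Full post-order sequence: rose, tulip, fir, ivy, elm, cedar, sage, yew, fern, kale, reed, hop, lily, teak, pear.

fern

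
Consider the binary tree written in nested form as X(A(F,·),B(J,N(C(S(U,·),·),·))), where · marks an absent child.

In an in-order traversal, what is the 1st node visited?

F

In-order visits the left subtree, then the node, then the right subtree.
At X: go left to A.
  At A: go left to F.
    F is a leaf — visit F.
  Visit A.
  At A: no right child.
Visit X.
At X: go right to B.
  At B: go left to J.
    J is a leaf — visit J.
  Visit B.
  At B: go right to N.
    At N: go left to C.
      At C: go left to S.
        At S: go left to U.
          U is a leaf — visit U.
        Visit S.
        At S: no right child.
      Visit C.
      At C: no right child.
    Visit N.
    At N: no right child.
Full in-order sequence: F, A, X, J, B, U, S, C, N.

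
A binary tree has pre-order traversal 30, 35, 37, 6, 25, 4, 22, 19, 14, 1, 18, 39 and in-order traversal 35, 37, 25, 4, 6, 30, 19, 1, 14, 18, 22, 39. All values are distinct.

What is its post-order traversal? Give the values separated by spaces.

4 25 6 37 35 1 18 14 19 39 22 30

The first element of pre-order is the root; it splits in-order into left and right subtrees.
Root 30: left subtree has 5 nodes {35, 37, 25, 4, 6}, right has 6 {19, 1, 14, 18, 22, 39}.
  Root 35: left subtree has 0 nodes { }, right has 4 {37, 25, 4, 6}.
    Root 37: left subtree has 0 nodes { }, right has 3 {25, 4, 6}.
      Root 6: left subtree has 2 nodes {25, 4}, right has 0 { }.
        Root 25: left subtree has 0 nodes { }, right has 1 {4}.
  Root 22: left subtree has 4 nodes {19, 1, 14, 18}, right has 1 {39}.
    Root 19: left subtree has 0 nodes { }, right has 3 {1, 14, 18}.
      Root 14: left subtree has 1 node {1}, right has 1 {18}.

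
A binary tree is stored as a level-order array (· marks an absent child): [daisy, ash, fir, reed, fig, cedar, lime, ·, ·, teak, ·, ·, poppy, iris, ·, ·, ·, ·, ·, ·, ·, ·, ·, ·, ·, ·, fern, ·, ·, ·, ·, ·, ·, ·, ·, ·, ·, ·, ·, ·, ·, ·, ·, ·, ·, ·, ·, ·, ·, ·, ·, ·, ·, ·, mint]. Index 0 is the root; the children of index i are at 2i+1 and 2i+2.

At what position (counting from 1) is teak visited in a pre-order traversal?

5

Pre-order visits the node, then its left subtree, then its right subtree.
Visit daisy.
At daisy: go left to ash.
  Visit ash.
  At ash: go left to reed.
    reed is a leaf — visit reed.
  At ash: go right to fig.
    Visit fig.
    At fig: go left to teak.
      teak is a leaf — visit teak.
    At fig: no right child.
At daisy: go right to fir.
  Visit fir.
  At fir: go left to cedar.
    Visit cedar.
    At cedar: no left child.
    At cedar: go right to poppy.
      Visit poppy.
      At poppy: no left child.
      At poppy: go right to fern.
        Visit fern.
        At fern: no left child.
        At fern: go right to mint.
          mint is a leaf — visit mint.
  At fir: go right to lime.
    Visit lime.
    At lime: go left to iris.
      iris is a leaf — visit iris.
    At lime: no right child.
Full pre-order sequence: daisy, ash, reed, fig, teak, fir, cedar, poppy, fern, mint, lime, iris.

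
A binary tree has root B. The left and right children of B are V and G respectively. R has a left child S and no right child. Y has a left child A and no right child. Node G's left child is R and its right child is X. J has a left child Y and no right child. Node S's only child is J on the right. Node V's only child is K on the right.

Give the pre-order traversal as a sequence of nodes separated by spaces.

B V K G R S J Y A X

Pre-order visits the node, then its left subtree, then its right subtree.
Visit B.
At B: go left to V.
  Visit V.
  At V: no left child.
  At V: go right to K.
    K is a leaf — visit K.
At B: go right to G.
  Visit G.
  At G: go left to R.
    Visit R.
    At R: go left to S.
      Visit S.
      At S: no left child.
      At S: go right to J.
        Visit J.
        At J: go left to Y.
          Visit Y.
          At Y: go left to A.
            A is a leaf — visit A.
          At Y: no right child.
        At J: no right child.
    At R: no right child.
  At G: go right to X.
    X is a leaf — visit X.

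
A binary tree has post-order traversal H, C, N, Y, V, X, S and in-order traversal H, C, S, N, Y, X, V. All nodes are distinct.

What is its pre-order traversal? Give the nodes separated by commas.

S, C, H, X, Y, N, V

The last element of post-order is the root; it splits in-order into left and right subtrees.
Root S: left subtree has 2 nodes {H, C}, right has 4 {N, Y, X, V}.
  Root C: left subtree has 1 node {H}, right has 0 { }.
  Root X: left subtree has 2 nodes {N, Y}, right has 1 {V}.
    Root Y: left subtree has 1 node {N}, right has 0 { }.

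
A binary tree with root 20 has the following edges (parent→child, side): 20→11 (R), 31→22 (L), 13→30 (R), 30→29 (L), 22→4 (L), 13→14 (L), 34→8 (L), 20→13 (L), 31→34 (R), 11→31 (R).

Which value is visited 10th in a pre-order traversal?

34

Pre-order visits the node, then its left subtree, then its right subtree.
Visit 20.
At 20: go left to 13.
  Visit 13.
  At 13: go left to 14.
    14 is a leaf — visit 14.
  At 13: go right to 30.
    Visit 30.
    At 30: go left to 29.
      29 is a leaf — visit 29.
    At 30: no right child.
At 20: go right to 11.
  Visit 11.
  At 11: no left child.
  At 11: go right to 31.
    Visit 31.
    At 31: go left to 22.
      Visit 22.
      At 22: go left to 4.
        4 is a leaf — visit 4.
      At 22: no right child.
    At 31: go right to 34.
      Visit 34.
      At 34: go left to 8.
        8 is a leaf — visit 8.
      At 34: no right child.
Full pre-order sequence: 20, 13, 14, 30, 29, 11, 31, 22, 4, 34, 8.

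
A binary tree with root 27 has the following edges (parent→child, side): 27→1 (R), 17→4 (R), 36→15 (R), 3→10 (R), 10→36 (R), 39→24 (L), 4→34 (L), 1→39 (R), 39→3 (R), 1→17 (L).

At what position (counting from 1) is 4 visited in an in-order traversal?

4

In-order visits the left subtree, then the node, then the right subtree.
At 27: no left child.
Visit 27.
At 27: go right to 1.
  At 1: go left to 17.
    At 17: no left child.
    Visit 17.
    At 17: go right to 4.
      At 4: go left to 34.
        34 is a leaf — visit 34.
      Visit 4.
      At 4: no right child.
  Visit 1.
  At 1: go right to 39.
    At 39: go left to 24.
      24 is a leaf — visit 24.
    Visit 39.
    At 39: go right to 3.
      At 3: no left child.
      Visit 3.
      At 3: go right to 10.
        At 10: no left child.
        Visit 10.
        At 10: go right to 36.
          At 36: no left child.
          Visit 36.
          At 36: go right to 15.
            15 is a leaf — visit 15.
Full in-order sequence: 27, 17, 34, 4, 1, 24, 39, 3, 10, 36, 15.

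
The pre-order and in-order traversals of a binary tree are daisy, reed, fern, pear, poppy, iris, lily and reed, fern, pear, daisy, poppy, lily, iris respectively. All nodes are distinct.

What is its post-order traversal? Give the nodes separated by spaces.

pear fern reed lily iris poppy daisy

The first element of pre-order is the root; it splits in-order into left and right subtrees.
Root daisy: left subtree has 3 nodes {reed, fern, pear}, right has 3 {poppy, lily, iris}.
  Root reed: left subtree has 0 nodes { }, right has 2 {fern, pear}.
    Root fern: left subtree has 0 nodes { }, right has 1 {pear}.
  Root poppy: left subtree has 0 nodes { }, right has 2 {lily, iris}.
    Root iris: left subtree has 1 node {lily}, right has 0 { }.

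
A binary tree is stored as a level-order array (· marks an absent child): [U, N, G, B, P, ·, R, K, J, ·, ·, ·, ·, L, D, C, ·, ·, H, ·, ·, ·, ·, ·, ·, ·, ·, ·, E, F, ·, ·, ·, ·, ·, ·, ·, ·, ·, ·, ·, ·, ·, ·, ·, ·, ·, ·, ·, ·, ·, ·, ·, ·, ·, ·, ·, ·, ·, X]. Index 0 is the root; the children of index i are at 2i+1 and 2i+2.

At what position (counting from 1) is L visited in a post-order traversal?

Post-order visits the left subtree, then the right subtree, then the node.
At U: go left to N.
  At N: go left to B.
    At B: go left to K.
      At K: go left to C.
        C is a leaf — visit C.
      At K: no right child.
      Visit K.
    At B: go right to J.
      At J: no left child.
      At J: go right to H.
        H is a leaf — visit H.
      Visit J.
    Visit B.
  At N: go right to P.
    P is a leaf — visit P.
  Visit N.
At U: go right to G.
  At G: no left child.
  At G: go right to R.
    At R: go left to L.
      At L: no left child.
      At L: go right to E.
        E is a leaf — visit E.
      Visit L.
    At R: go right to D.
      At D: go left to F.
        At F: go left to X.
          X is a leaf — visit X.
        At F: no right child.
        Visit F.
      At D: no right child.
      Visit D.
    Visit R.
  Visit G.
Visit U.
Full post-order sequence: C, K, H, J, B, P, N, E, L, X, F, D, R, G, U.

9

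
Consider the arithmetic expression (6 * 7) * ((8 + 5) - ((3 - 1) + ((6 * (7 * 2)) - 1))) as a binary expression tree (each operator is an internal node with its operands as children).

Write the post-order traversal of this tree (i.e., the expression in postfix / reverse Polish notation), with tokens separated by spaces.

6 7 * 8 5 + 3 1 - 6 7 2 * * 1 - + - *

Post-order on an expression tree gives postfix notation: for each operator, emit left operand, right operand, then the operator.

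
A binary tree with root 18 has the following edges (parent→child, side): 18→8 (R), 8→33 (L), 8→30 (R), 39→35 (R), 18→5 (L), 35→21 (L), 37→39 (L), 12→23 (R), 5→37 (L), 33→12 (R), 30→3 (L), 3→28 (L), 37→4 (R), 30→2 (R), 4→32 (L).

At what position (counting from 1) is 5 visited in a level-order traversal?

2

Level-order visits nodes level by level from the root, left to right within each level.
Level 0: 18
Level 1: 5, 8
Level 2: 37, 33, 30
Level 3: 39, 4, 12, 3, 2
Level 4: 35, 32, 23, 28
Level 5: 21
Full level-order sequence: 18, 5, 8, 37, 33, 30, 39, 4, 12, 3, 2, 35, 32, 23, 28, 21.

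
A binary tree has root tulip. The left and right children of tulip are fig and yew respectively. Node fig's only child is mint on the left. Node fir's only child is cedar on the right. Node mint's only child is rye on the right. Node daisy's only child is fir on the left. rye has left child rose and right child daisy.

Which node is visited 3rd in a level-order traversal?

Level-order visits nodes level by level from the root, left to right within each level.
Level 0: tulip
Level 1: fig, yew
Level 2: mint
Level 3: rye
Level 4: rose, daisy
Level 5: fir
Level 6: cedar
Full level-order sequence: tulip, fig, yew, mint, rye, rose, daisy, fir, cedar.

yew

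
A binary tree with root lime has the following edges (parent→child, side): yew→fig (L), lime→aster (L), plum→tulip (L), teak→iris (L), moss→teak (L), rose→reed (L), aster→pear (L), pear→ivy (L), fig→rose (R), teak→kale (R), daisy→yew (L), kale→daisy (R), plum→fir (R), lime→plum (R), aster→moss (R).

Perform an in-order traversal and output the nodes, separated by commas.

In-order visits the left subtree, then the node, then the right subtree.
At lime: go left to aster.
  At aster: go left to pear.
    At pear: go left to ivy.
      ivy is a leaf — visit ivy.
    Visit pear.
    At pear: no right child.
  Visit aster.
  At aster: go right to moss.
    At moss: go left to teak.
      At teak: go left to iris.
        iris is a leaf — visit iris.
      Visit teak.
      At teak: go right to kale.
        At kale: no left child.
        Visit kale.
        At kale: go right to daisy.
          At daisy: go left to yew.
            At yew: go left to fig.
              At fig: no left child.
              Visit fig.
              At fig: go right to rose.
                At rose: go left to reed.
                  reed is a leaf — visit reed.
                Visit rose.
                At rose: no right child.
            Visit yew.
            At yew: no right child.
          Visit daisy.
          At daisy: no right child.
    Visit moss.
    At moss: no right child.
Visit lime.
At lime: go right to plum.
  At plum: go left to tulip.
    tulip is a leaf — visit tulip.
  Visit plum.
  At plum: go right to fir.
    fir is a leaf — visit fir.

ivy, pear, aster, iris, teak, kale, fig, reed, rose, yew, daisy, moss, lime, tulip, plum, fir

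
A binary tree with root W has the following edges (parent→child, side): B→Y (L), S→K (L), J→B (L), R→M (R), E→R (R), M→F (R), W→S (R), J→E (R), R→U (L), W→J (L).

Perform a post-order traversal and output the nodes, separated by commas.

Post-order visits the left subtree, then the right subtree, then the node.
At W: go left to J.
  At J: go left to B.
    At B: go left to Y.
      Y is a leaf — visit Y.
    At B: no right child.
    Visit B.
  At J: go right to E.
    At E: no left child.
    At E: go right to R.
      At R: go left to U.
        U is a leaf — visit U.
      At R: go right to M.
        At M: no left child.
        At M: go right to F.
          F is a leaf — visit F.
        Visit M.
      Visit R.
    Visit E.
  Visit J.
At W: go right to S.
  At S: go left to K.
    K is a leaf — visit K.
  At S: no right child.
  Visit S.
Visit W.

Y, B, U, F, M, R, E, J, K, S, W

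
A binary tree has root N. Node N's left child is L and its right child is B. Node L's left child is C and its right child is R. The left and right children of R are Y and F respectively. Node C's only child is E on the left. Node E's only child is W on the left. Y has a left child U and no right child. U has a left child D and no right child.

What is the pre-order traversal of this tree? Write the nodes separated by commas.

Pre-order visits the node, then its left subtree, then its right subtree.
Visit N.
At N: go left to L.
  Visit L.
  At L: go left to C.
    Visit C.
    At C: go left to E.
      Visit E.
      At E: go left to W.
        W is a leaf — visit W.
      At E: no right child.
    At C: no right child.
  At L: go right to R.
    Visit R.
    At R: go left to Y.
      Visit Y.
      At Y: go left to U.
        Visit U.
        At U: go left to D.
          D is a leaf — visit D.
        At U: no right child.
      At Y: no right child.
    At R: go right to F.
      F is a leaf — visit F.
At N: go right to B.
  B is a leaf — visit B.

N, L, C, E, W, R, Y, U, D, F, B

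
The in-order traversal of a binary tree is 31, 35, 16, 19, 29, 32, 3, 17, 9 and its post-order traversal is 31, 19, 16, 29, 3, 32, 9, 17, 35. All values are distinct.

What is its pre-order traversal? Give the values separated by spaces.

35 31 17 32 29 16 19 3 9

The last element of post-order is the root; it splits in-order into left and right subtrees.
Root 35: left subtree has 1 node {31}, right has 7 {16, 19, 29, 32, 3, 17, 9}.
  Root 17: left subtree has 5 nodes {16, 19, 29, 32, 3}, right has 1 {9}.
    Root 32: left subtree has 3 nodes {16, 19, 29}, right has 1 {3}.
      Root 29: left subtree has 2 nodes {16, 19}, right has 0 { }.
        Root 16: left subtree has 0 nodes { }, right has 1 {19}.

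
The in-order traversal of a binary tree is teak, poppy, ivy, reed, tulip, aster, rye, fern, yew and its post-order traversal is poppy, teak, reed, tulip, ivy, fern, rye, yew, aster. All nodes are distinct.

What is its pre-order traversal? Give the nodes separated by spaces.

aster ivy teak poppy tulip reed yew rye fern

The last element of post-order is the root; it splits in-order into left and right subtrees.
Root aster: left subtree has 5 nodes {teak, poppy, ivy, reed, tulip}, right has 3 {rye, fern, yew}.
  Root ivy: left subtree has 2 nodes {teak, poppy}, right has 2 {reed, tulip}.
    Root teak: left subtree has 0 nodes { }, right has 1 {poppy}.
    Root tulip: left subtree has 1 node {reed}, right has 0 { }.
  Root yew: left subtree has 2 nodes {rye, fern}, right has 0 { }.
    Root rye: left subtree has 0 nodes { }, right has 1 {fern}.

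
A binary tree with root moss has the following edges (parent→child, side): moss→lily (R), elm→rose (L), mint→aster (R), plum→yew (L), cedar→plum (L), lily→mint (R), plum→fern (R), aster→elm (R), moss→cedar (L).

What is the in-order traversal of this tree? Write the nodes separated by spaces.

In-order visits the left subtree, then the node, then the right subtree.
At moss: go left to cedar.
  At cedar: go left to plum.
    At plum: go left to yew.
      yew is a leaf — visit yew.
    Visit plum.
    At plum: go right to fern.
      fern is a leaf — visit fern.
  Visit cedar.
  At cedar: no right child.
Visit moss.
At moss: go right to lily.
  At lily: no left child.
  Visit lily.
  At lily: go right to mint.
    At mint: no left child.
    Visit mint.
    At mint: go right to aster.
      At aster: no left child.
      Visit aster.
      At aster: go right to elm.
        At elm: go left to rose.
          rose is a leaf — visit rose.
        Visit elm.
        At elm: no right child.

yew plum fern cedar moss lily mint aster rose elm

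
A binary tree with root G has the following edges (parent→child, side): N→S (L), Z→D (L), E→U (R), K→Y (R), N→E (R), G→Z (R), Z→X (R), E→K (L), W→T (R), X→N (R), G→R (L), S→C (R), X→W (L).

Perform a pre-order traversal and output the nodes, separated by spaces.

Pre-order visits the node, then its left subtree, then its right subtree.
Visit G.
At G: go left to R.
  R is a leaf — visit R.
At G: go right to Z.
  Visit Z.
  At Z: go left to D.
    D is a leaf — visit D.
  At Z: go right to X.
    Visit X.
    At X: go left to W.
      Visit W.
      At W: no left child.
      At W: go right to T.
        T is a leaf — visit T.
    At X: go right to N.
      Visit N.
      At N: go left to S.
        Visit S.
        At S: no left child.
        At S: go right to C.
          C is a leaf — visit C.
      At N: go right to E.
        Visit E.
        At E: go left to K.
          Visit K.
          At K: no left child.
          At K: go right to Y.
            Y is a leaf — visit Y.
        At E: go right to U.
          U is a leaf — visit U.

G R Z D X W T N S C E K Y U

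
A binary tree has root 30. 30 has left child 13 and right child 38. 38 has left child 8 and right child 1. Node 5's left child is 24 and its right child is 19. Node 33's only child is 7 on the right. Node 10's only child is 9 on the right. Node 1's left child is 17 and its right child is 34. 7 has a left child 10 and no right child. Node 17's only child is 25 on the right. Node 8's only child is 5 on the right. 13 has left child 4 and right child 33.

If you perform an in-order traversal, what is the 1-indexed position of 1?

15

In-order visits the left subtree, then the node, then the right subtree.
At 30: go left to 13.
  At 13: go left to 4.
    4 is a leaf — visit 4.
  Visit 13.
  At 13: go right to 33.
    At 33: no left child.
    Visit 33.
    At 33: go right to 7.
      At 7: go left to 10.
        At 10: no left child.
        Visit 10.
        At 10: go right to 9.
          9 is a leaf — visit 9.
      Visit 7.
      At 7: no right child.
Visit 30.
At 30: go right to 38.
  At 38: go left to 8.
    At 8: no left child.
    Visit 8.
    At 8: go right to 5.
      At 5: go left to 24.
        24 is a leaf — visit 24.
      Visit 5.
      At 5: go right to 19.
        19 is a leaf — visit 19.
  Visit 38.
  At 38: go right to 1.
    At 1: go left to 17.
      At 17: no left child.
      Visit 17.
      At 17: go right to 25.
        25 is a leaf — visit 25.
    Visit 1.
    At 1: go right to 34.
      34 is a leaf — visit 34.
Full in-order sequence: 4, 13, 33, 10, 9, 7, 30, 8, 24, 5, 19, 38, 17, 25, 1, 34.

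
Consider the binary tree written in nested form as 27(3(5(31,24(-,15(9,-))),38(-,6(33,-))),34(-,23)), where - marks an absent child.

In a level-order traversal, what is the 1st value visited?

Level-order visits nodes level by level from the root, left to right within each level.
Level 0: 27
Level 1: 3, 34
Level 2: 5, 38, 23
Level 3: 31, 24, 6
Level 4: 15, 33
Level 5: 9
Full level-order sequence: 27, 3, 34, 5, 38, 23, 31, 24, 6, 15, 33, 9.

27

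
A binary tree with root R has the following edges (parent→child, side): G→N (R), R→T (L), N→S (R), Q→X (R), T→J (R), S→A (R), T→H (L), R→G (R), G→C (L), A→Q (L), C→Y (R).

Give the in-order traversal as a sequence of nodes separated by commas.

H, T, J, R, C, Y, G, N, S, Q, X, A

In-order visits the left subtree, then the node, then the right subtree.
At R: go left to T.
  At T: go left to H.
    H is a leaf — visit H.
  Visit T.
  At T: go right to J.
    J is a leaf — visit J.
Visit R.
At R: go right to G.
  At G: go left to C.
    At C: no left child.
    Visit C.
    At C: go right to Y.
      Y is a leaf — visit Y.
  Visit G.
  At G: go right to N.
    At N: no left child.
    Visit N.
    At N: go right to S.
      At S: no left child.
      Visit S.
      At S: go right to A.
        At A: go left to Q.
          At Q: no left child.
          Visit Q.
          At Q: go right to X.
            X is a leaf — visit X.
        Visit A.
        At A: no right child.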